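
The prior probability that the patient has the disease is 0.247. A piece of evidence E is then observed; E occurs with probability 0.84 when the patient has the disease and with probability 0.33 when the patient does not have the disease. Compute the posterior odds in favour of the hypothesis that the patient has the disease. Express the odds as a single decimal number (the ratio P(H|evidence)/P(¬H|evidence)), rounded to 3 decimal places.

Posterior odds ≈ 0.835

Prior odds = 0.247/(1−0.247) = 0.32802. In log-odds, ln(0.32802) = -1.1147.
Add log likelihood ratio: ln(2.5455) = 0.93431.
Posterior log-odds = -0.18037, so posterior odds = exp(-0.18037) = 0.83496.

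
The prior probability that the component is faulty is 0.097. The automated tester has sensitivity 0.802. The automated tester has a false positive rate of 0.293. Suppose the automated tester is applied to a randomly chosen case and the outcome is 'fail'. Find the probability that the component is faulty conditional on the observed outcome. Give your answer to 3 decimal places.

Write H for 'the component is faulty'. Prior odds H:¬H = 0.097/0.903 = 0.10742. For the 'fail' outcome, the likelihood ratio is 0.802/0.293 = 2.7372.
Posterior odds = 0.10742 × 2.7372 = 0.29403, so P(H|E) = 0.29403/(1+0.29403) = 0.227.

P(H | E) ≈ 0.227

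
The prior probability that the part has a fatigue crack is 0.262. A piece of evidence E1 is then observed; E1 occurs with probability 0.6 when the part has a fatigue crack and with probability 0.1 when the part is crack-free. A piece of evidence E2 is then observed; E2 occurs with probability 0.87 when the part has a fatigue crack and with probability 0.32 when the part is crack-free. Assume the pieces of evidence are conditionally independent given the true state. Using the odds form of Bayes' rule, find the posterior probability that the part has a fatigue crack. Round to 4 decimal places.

Prior odds = 0.262/(1−0.262) = 0.35501.
Likelihood ratio for E1 = 0.6/0.1 = 6.0000.
Likelihood ratio for E2 = 0.87/0.32 = 2.7188.
Posterior odds = prior odds × LR₁ × LR₂ = 5.7912.
Posterior probability = odds/(1+odds) = 5.7912/6.7912 = 0.8527.

Posterior probability ≈ 0.8527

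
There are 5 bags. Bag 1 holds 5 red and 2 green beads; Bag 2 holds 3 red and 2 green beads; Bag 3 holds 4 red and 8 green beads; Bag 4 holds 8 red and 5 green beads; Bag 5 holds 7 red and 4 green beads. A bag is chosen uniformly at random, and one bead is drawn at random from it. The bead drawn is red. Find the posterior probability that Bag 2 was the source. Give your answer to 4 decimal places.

Posterior probability ≈ 0.2069

P(red|Bag 1) = 0.7143; P(red|Bag 2) = 0.6; P(red|Bag 3) = 0.3333; P(red|Bag 4) = 0.6154; P(red|Bag 5) = 0.6364.
Prior × likelihood for each source: 0.2·0.7143=0.1429, 0.2·0.6=0.1200, 0.2·0.3333=0.06667, 0.2·0.6154=0.1231, 0.2·0.6364=0.1273. Summing gives P(red) = 0.57987.
P(Bag 2 | red) = 0.1200 / 0.57987 = 0.2069.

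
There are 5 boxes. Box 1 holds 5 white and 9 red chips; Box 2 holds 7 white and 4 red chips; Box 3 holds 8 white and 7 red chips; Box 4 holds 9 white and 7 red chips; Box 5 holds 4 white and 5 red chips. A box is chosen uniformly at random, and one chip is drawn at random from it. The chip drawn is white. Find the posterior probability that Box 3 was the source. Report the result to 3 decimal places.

Tabulate prior·likelihood by source: [1] prior 0.2, lik 0.3571, product 0.07143; [2] prior 0.2, lik 0.6364, product 0.1273; [3] prior 0.2, lik 0.5333, product 0.1067; [4] prior 0.2, lik 0.5625, product 0.1125; [5] prior 0.2, lik 0.4444, product 0.08889.
Normalizing constant = 0.50676; the posterior for Box 3 is its product over the sum, 0.1067/0.50676 = 0.210.

Posterior probability ≈ 0.210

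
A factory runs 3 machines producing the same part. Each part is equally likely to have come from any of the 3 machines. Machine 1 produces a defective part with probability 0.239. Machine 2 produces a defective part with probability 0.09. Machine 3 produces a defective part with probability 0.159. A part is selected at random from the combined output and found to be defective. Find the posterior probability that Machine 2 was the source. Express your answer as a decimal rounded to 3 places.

Posterior probability ≈ 0.184

P(defective|M1) = 0.239; P(defective|M2) = 0.09; P(defective|M3) = 0.159.
Prior × likelihood for each source: 0.333333·0.239=0.07967, 0.333333·0.09=0.03000, 0.333333·0.159=0.05300. Summing gives P(defective) = 0.16267.
P(Machine 2 | defective) = 0.03000 / 0.16267 = 0.184.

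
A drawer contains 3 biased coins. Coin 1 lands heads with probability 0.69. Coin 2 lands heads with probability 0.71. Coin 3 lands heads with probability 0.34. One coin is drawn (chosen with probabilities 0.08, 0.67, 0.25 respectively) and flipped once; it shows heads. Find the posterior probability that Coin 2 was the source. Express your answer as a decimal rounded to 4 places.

Tabulate prior·likelihood by source: [1] prior 0.08, lik 0.69, product 0.05520; [2] prior 0.67, lik 0.71, product 0.4757; [3] prior 0.25, lik 0.34, product 0.08500.
Normalizing constant = 0.61590; the posterior for Coin 2 is its product over the sum, 0.4757/0.61590 = 0.7724.

Posterior probability ≈ 0.7724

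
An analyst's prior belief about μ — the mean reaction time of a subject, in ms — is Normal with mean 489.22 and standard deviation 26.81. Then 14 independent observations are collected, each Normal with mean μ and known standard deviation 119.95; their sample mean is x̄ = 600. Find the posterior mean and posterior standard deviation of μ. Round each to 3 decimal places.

Posterior mean ≈ 534.812; posterior SD ≈ 20.566

With known σ, the Normal prior is conjugate. Weight on the data is w = (n/σ²)/(n/σ² + 1/τ₀²) = 0.00097303/(0.00097303+0.00139125) = 0.41155.
Posterior mean = w·x̄ + (1−w)·μ₀ = 0.41155·600 + 0.58845·489.22 = 534.812. Posterior variance = 1/(0.00097303+0.00139125) = 422.961, so SD = 20.566.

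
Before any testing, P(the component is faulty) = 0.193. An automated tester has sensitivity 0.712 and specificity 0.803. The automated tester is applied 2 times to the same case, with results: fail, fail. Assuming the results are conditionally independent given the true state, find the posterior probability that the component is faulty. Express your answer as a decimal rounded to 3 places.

Let H be the event that the component is faulty; start with P(H) = 0.193. P('fail'|H) = 0.712, P('fail'|¬H) = 0.197.
Update on result 1 ('fail'): P(H) ← 0.712·0.1930 / (0.712·0.1930 + 0.197·0.8070) = 0.13742/0.29639 = 0.4636.
Update on result 2 ('fail'): P(H) ← 0.712·0.4636 / (0.712·0.4636 + 0.197·0.5364) = 0.33010/0.43577 = 0.7575.

Posterior P(H) ≈ 0.758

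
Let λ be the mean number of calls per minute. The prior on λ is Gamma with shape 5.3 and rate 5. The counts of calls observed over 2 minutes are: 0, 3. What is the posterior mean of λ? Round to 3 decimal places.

Posterior mean ≈ 1.186

Total count ∑xᵢ = 3 over n = 2 minutes.
Gamma is conjugate to the Poisson likelihood: posterior is Gamma(shape = 5.3+3 = 8.3, rate = 5+2 = 7).
E[λ | data] = 8.3/7 = 1.186.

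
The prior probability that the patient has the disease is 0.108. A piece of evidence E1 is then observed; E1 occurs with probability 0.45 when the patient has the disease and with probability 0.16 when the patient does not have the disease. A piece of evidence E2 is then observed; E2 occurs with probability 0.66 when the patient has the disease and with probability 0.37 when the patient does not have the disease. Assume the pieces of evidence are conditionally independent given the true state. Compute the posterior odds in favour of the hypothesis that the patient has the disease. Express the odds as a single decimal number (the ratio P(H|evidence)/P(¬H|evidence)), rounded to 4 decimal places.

Prior odds = 0.108/(1−0.108) = 0.12108.
Likelihood ratio for E1 = 0.45/0.16 = 2.8125.
Likelihood ratio for E2 = 0.66/0.37 = 1.7838.
Posterior odds = prior odds × LR₁ × LR₂ = 0.60743.

Posterior odds ≈ 0.6074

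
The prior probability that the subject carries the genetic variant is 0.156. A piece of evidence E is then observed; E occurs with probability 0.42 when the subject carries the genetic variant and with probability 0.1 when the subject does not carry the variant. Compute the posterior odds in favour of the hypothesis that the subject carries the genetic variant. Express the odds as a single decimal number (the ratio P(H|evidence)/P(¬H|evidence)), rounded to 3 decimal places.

Prior odds = 0.156/(1−0.156) = 0.18483. In log-odds, ln(0.18483) = -1.6883.
Add log likelihood ratio: ln(4.2000) = 1.4351.
Posterior log-odds = -0.25321, so posterior odds = exp(-0.25321) = 0.77630.

Posterior odds ≈ 0.776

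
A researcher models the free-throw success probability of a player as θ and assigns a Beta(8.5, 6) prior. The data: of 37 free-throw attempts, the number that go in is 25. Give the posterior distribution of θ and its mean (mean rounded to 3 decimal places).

The binomial likelihood is conjugate to the Beta prior: with 25 successes and 12 failures, the posterior is Beta(8.5+25, 6+12) = Beta(33.5, 18).
Posterior mean = α/(α+β) = 33.5/51.5 = 0.650.

Posterior: Beta(33.5, 18); mean ≈ 0.650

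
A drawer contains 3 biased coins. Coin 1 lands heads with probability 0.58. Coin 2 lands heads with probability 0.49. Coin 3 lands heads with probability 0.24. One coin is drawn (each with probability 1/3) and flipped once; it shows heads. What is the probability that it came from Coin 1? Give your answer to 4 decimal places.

Tabulate prior·likelihood by source: [1] prior 0.333333, lik 0.58, product 0.1933; [2] prior 0.333333, lik 0.49, product 0.1633; [3] prior 0.333333, lik 0.24, product 0.08000.
Normalizing constant = 0.43667; the posterior for Coin 1 is its product over the sum, 0.1933/0.43667 = 0.4427.

Posterior probability ≈ 0.4427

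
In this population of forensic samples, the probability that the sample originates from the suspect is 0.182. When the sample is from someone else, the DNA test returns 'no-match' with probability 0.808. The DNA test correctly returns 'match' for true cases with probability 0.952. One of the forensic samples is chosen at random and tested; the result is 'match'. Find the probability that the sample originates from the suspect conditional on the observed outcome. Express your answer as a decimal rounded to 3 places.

P(H | E) ≈ 0.525

Let H be the event that the sample originates from the suspect. P(H) = 0.182, so P(¬H) = 0.818. With E the 'match' result, P(E|H) = 0.952 and P(E|¬H) = 0.192.
P(E) = 0.952·0.182 + 0.192·0.818 = 0.17326 + 0.15706 = 0.33032.
By Bayes' theorem, P(H|E) = 0.17326 / 0.33032 = 0.525.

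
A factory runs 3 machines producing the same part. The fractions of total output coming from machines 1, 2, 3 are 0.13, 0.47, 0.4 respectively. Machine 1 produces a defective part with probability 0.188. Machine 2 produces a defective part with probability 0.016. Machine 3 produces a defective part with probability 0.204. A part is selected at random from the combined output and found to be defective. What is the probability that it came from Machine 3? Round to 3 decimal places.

Posterior probability ≈ 0.719

Tabulate prior·likelihood by source: [1] prior 0.13, lik 0.188, product 0.02444; [2] prior 0.47, lik 0.016, product 0.007520; [3] prior 0.4, lik 0.204, product 0.08160.
Normalizing constant = 0.11356; the posterior for Machine 3 is its product over the sum, 0.08160/0.11356 = 0.719.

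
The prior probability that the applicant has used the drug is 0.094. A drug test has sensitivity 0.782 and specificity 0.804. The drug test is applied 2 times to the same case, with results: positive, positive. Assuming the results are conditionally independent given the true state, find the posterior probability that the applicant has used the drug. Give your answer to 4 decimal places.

Posterior P(H) ≈ 0.6229

Let H be the event that the applicant has used the drug; start with P(H) = 0.094. P('positive'|H) = 0.782, P('positive'|¬H) = 0.196.
Update on result 1 ('positive'): P(H) ← 0.782·0.0940 / (0.782·0.0940 + 0.196·0.9060) = 0.073508/0.25108 = 0.2928.
Update on result 2 ('positive'): P(H) ← 0.782·0.2928 / (0.782·0.2928 + 0.196·0.7072) = 0.22894/0.36756 = 0.6229.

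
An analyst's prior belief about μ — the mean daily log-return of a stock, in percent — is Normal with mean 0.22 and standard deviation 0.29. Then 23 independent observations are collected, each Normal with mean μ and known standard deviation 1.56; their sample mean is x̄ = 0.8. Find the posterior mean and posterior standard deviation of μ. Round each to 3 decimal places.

Prior precision 1/τ₀² = 1/0.29² = 11.8906; data precision n/σ² = 23/1.56² = 9.45102.
Posterior precision = 11.8906 + 9.45102 = 21.3416, giving posterior SD = 1/√21.3416 = 0.216.
Posterior mean = (11.8906·0.22 + 9.45102·0.8) / 21.3416 = 0.477.

Posterior mean ≈ 0.477; posterior SD ≈ 0.216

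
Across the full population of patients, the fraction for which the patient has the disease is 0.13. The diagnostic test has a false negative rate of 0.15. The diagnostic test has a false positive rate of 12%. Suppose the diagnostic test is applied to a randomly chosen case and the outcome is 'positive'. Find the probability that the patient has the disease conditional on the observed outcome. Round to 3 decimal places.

P(H | E) ≈ 0.514

Let H be the event that the patient has the disease. P(H) = 0.13, so P(¬H) = 0.87. With E the 'positive' result, P(E|H) = 0.85 and P(E|¬H) = 0.12.
P(E) = 0.85·0.13 + 0.12·0.87 = 0.11050 + 0.10440 = 0.21490.
By Bayes' theorem, P(H|E) = 0.11050 / 0.21490 = 0.514.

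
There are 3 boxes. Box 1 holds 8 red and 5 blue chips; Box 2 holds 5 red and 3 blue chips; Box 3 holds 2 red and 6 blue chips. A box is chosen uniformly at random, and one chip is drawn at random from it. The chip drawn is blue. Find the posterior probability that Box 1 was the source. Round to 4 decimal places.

P(blue|Box 1) = 0.3846; P(blue|Box 2) = 0.375; P(blue|Box 3) = 0.75.
Prior × likelihood for each source: 0.333333·0.3846=0.1282, 0.333333·0.375=0.1250, 0.333333·0.75=0.2500. Summing gives P(blue) = 0.50321.
P(Box 1 | blue) = 0.1282 / 0.50321 = 0.2548.

Posterior probability ≈ 0.2548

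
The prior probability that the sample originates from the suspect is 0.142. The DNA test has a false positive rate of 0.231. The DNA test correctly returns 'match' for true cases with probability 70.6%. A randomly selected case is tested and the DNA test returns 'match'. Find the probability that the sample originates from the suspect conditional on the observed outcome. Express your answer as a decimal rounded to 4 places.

P(H | E) ≈ 0.3359

Let H be the event that the sample originates from the suspect. P(H) = 0.142, so P(¬H) = 0.858. With E the 'match' result, P(E|H) = 0.706 and P(E|¬H) = 0.231.
P(E) = 0.706·0.142 + 0.231·0.858 = 0.10025 + 0.19820 = 0.29845.
By Bayes' theorem, P(H|E) = 0.10025 / 0.29845 = 0.3359.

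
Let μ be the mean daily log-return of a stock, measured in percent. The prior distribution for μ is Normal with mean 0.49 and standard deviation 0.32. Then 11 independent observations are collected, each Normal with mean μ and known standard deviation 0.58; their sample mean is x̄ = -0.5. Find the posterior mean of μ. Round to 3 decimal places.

Posterior mean ≈ -0.272

With known σ, the Normal prior is conjugate. Weight on the data is w = (n/σ²)/(n/σ² + 1/τ₀²) = 32.6992/(32.6992+9.76562) = 0.77003.
Posterior mean = w·x̄ + (1−w)·μ₀ = 0.77003·-0.5 + 0.22997·0.49 = -0.272.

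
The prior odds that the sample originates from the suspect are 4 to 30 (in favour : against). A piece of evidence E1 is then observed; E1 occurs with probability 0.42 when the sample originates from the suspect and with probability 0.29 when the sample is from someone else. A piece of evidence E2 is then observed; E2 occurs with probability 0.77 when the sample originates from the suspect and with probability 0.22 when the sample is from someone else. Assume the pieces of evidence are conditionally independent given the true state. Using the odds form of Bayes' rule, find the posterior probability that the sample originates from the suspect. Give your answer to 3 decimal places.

Posterior probability ≈ 0.403

Prior odds = 4/30 = 0.13333. In log-odds, ln(0.13333) = -2.0149.
Add log likelihood ratios: ln(1.4483) + ln(3.5000) = 1.6231.
Posterior log-odds = -0.39177, so posterior odds = exp(-0.39177) = 0.67586. Converting, P(H|E) = 0.67586/1.6759 = 0.403.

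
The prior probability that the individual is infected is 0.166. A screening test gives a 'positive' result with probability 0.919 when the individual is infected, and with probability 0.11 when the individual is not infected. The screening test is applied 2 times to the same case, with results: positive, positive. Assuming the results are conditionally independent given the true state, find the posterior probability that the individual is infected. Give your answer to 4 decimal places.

With H the event that the individual is infected, the joint likelihood of the observed sequence is P(data|H) = 0.919·0.919 = 0.84456 and P(data|¬H) = 0.11·0.11 = 0.012100.
Bayes: P(H|data) = 0.166·0.84456 / (0.166·0.84456 + 0.834·0.012100) = 0.14020/0.15029 = 0.9329.

Posterior P(H) ≈ 0.9329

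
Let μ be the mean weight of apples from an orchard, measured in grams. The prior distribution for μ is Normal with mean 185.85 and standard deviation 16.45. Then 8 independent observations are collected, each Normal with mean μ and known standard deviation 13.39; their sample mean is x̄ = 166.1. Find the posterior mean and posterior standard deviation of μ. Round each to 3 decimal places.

Prior precision 1/τ₀² = 1/16.45² = 0.00369546; data precision n/σ² = 8/13.39² = 0.0446199.
Posterior precision = 0.00369546 + 0.0446199 = 0.0483154, giving posterior SD = 1/√0.0483154 = 4.549.
Posterior mean = (0.00369546·185.85 + 0.0446199·166.1) / 0.0483154 = 167.611.

Posterior mean ≈ 167.611; posterior SD ≈ 4.549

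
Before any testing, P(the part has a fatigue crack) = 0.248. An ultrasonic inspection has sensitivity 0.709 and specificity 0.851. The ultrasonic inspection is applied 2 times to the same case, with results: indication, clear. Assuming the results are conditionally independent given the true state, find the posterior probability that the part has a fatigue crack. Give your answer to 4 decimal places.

Posterior P(H) ≈ 0.3492

Let H be the event that the part has a fatigue crack; start with P(H) = 0.248. P('indication'|H) = 0.709, P('indication'|¬H) = 0.149.
Update on result 1 ('indication'): P(H) ← 0.709·0.2480 / (0.709·0.2480 + 0.149·0.7520) = 0.17583/0.28788 = 0.6108.
Update on result 2 ('clear'): P(H) ← 0.291·0.6108 / (0.291·0.6108 + 0.851·0.3892) = 0.17774/0.50896 = 0.3492.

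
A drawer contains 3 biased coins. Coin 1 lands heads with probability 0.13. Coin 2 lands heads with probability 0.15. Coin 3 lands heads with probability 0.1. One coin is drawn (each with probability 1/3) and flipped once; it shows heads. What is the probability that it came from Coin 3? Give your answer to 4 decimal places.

Posterior probability ≈ 0.2632

Tabulate prior·likelihood by source: [1] prior 0.333333, lik 0.13, product 0.04333; [2] prior 0.333333, lik 0.15, product 0.05000; [3] prior 0.333333, lik 0.1, product 0.03333.
Normalizing constant = 0.12667; the posterior for Coin 3 is its product over the sum, 0.03333/0.12667 = 0.2632.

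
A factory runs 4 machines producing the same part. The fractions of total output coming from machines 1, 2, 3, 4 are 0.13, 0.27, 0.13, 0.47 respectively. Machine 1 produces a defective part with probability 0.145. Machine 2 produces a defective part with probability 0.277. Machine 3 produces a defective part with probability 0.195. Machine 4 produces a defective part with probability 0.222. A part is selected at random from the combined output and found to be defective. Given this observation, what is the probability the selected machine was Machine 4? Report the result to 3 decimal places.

Posterior probability ≈ 0.467

Tabulate prior·likelihood by source: [1] prior 0.13, lik 0.145, product 0.01885; [2] prior 0.27, lik 0.277, product 0.07479; [3] prior 0.13, lik 0.195, product 0.02535; [4] prior 0.47, lik 0.222, product 0.1043.
Normalizing constant = 0.22333; the posterior for Machine 4 is its product over the sum, 0.1043/0.22333 = 0.467.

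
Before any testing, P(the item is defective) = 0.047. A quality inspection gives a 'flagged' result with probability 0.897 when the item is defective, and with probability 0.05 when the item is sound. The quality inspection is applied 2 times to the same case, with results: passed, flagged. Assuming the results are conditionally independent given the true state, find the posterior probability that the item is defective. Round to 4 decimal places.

Posterior P(H) ≈ 0.0875

Let H be the event that the item is defective; start with P(H) = 0.047. P('flagged'|H) = 0.897, P('flagged'|¬H) = 0.05.
Update on result 1 ('passed'): P(H) ← 0.103·0.0470 / (0.103·0.0470 + 0.95·0.9530) = 0.0048410/0.91019 = 0.0053.
Update on result 2 ('flagged'): P(H) ← 0.897·0.0053 / (0.897·0.0053 + 0.05·0.9947) = 0.0047708/0.054505 = 0.0875.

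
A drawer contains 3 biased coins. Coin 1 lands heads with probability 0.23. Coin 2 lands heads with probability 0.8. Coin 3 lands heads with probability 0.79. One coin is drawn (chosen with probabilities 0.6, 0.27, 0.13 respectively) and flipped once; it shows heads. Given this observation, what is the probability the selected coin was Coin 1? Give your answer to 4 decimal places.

Posterior probability ≈ 0.3022

P(heads|C1) = 0.23; P(heads|C2) = 0.8; P(heads|C3) = 0.79.
Prior × likelihood for each source: 0.6·0.23=0.1380, 0.27·0.8=0.2160, 0.13·0.79=0.1027. Summing gives P(heads) = 0.45670.
P(Coin 1 | heads) = 0.1380 / 0.45670 = 0.3022.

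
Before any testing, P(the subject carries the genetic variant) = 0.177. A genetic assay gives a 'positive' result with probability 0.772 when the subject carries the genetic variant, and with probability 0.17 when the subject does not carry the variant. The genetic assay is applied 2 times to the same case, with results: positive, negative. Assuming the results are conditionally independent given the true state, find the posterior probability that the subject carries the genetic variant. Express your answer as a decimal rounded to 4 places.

Posterior P(H) ≈ 0.2115

With H the event that the subject carries the genetic variant, the joint likelihood of the observed sequence is P(data|H) = 0.772·0.228 = 0.17602 and P(data|¬H) = 0.17·0.83 = 0.14110.
Bayes: P(H|data) = 0.177·0.17602 / (0.177·0.17602 + 0.823·0.14110) = 0.031155/0.14728 = 0.2115.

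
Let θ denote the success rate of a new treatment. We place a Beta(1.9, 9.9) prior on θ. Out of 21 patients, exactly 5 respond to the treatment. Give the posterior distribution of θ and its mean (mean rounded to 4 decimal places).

Posterior: Beta(6.9, 25.9); mean ≈ 0.2104

The binomial likelihood is conjugate to the Beta prior: with 5 successes and 16 failures, the posterior is Beta(1.9+5, 9.9+16) = Beta(6.9, 25.9).
Posterior mean = α/(α+β) = 6.9/32.8 = 0.2104.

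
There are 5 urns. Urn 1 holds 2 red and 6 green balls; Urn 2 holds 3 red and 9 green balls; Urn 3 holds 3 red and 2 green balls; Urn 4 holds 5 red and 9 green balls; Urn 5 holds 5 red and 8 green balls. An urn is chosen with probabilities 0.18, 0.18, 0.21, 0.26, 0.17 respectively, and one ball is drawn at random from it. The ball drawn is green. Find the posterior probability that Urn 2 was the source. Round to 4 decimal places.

P(green|Urn 1) = 0.75; P(green|Urn 2) = 0.75; P(green|Urn 3) = 0.4; P(green|Urn 4) = 0.6429; P(green|Urn 5) = 0.6154.
Prior × likelihood for each source: 0.18·0.75=0.1350, 0.18·0.75=0.1350, 0.21·0.4=0.08400, 0.26·0.6429=0.1671, 0.17·0.6154=0.1046. Summing gives P(green) = 0.62576.
P(Urn 2 | green) = 0.1350 / 0.62576 = 0.2157.

Posterior probability ≈ 0.2157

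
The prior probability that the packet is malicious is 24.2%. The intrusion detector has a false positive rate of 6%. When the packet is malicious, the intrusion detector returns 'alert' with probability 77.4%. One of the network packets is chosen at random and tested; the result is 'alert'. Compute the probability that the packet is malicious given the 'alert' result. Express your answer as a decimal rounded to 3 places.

P(H | E) ≈ 0.805

Let H be the event that the packet is malicious. P(H) = 0.242, so P(¬H) = 0.758. With E the 'alert' result, P(E|H) = 0.774 and P(E|¬H) = 0.06.
P(E) = 0.774·0.242 + 0.06·0.758 = 0.18731 + 0.045480 = 0.23279.
By Bayes' theorem, P(H|E) = 0.18731 / 0.23279 = 0.805.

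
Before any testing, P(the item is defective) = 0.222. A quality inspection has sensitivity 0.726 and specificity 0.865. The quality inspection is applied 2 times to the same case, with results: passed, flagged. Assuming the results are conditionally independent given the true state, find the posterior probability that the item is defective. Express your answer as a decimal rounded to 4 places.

Posterior P(H) ≈ 0.3271

With H the event that the item is defective, the joint likelihood of the observed sequence is P(data|H) = 0.274·0.726 = 0.19892 and P(data|¬H) = 0.865·0.135 = 0.11678.
Bayes: P(H|data) = 0.222·0.19892 / (0.222·0.19892 + 0.778·0.11678) = 0.044161/0.13501 = 0.3271.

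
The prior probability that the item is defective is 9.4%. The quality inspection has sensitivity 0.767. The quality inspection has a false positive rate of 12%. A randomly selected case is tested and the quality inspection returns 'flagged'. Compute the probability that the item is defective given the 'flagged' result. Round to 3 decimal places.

Write H for 'the item is defective'. Prior odds H:¬H = 0.094/0.906 = 0.10375. For the 'flagged' outcome, the likelihood ratio is 0.767/0.12 = 6.3917.
Posterior odds = 0.10375 × 6.3917 = 0.66315, so P(H|E) = 0.66315/(1+0.66315) = 0.399.

P(H | E) ≈ 0.399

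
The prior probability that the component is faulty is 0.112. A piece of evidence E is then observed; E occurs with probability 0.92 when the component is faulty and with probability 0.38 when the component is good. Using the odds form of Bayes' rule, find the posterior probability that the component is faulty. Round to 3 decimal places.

Posterior probability ≈ 0.234

Prior odds = 0.112/(1−0.112) = 0.12613. In log-odds, ln(0.12613) = -2.0705.
Add log likelihood ratio: ln(2.4211) = 0.88420.
Posterior log-odds = -1.1863, so posterior odds = exp(-1.1863) = 0.30536. Converting, P(H|E) = 0.30536/1.3054 = 0.234.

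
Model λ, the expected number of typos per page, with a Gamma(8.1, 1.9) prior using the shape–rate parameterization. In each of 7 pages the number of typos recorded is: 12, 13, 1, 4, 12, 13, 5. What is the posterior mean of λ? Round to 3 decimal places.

Posterior mean ≈ 7.652

Total count ∑xᵢ = 60 over n = 7 pages.
Gamma is conjugate to the Poisson likelihood: posterior is Gamma(shape = 8.1+60 = 68.1, rate = 1.9+7 = 8.9).
E[λ | data] = 68.1/8.9 = 7.652.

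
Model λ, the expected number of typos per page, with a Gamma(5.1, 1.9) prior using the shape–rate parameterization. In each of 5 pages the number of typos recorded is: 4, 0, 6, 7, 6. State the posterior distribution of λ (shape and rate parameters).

Posterior: Gamma(shape=28.1, rate=6.9)

Total count ∑xᵢ = 23 over n = 5 pages.
Gamma is conjugate to the Poisson likelihood: posterior is Gamma(shape = 5.1+23 = 28.1, rate = 1.9+5 = 6.9).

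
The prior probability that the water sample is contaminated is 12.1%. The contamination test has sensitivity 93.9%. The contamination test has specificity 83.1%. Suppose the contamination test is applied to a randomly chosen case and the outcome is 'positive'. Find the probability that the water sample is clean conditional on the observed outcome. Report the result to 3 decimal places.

Write H for 'the water sample is contaminated'. Prior odds H:¬H = 0.121/0.879 = 0.13766. For the 'positive' outcome, the likelihood ratio is 0.939/0.169 = 5.5562.
Posterior odds = 0.13766 × 5.5562 = 0.76485, so P(H|E) = 0.76485/(1+0.76485) = 0.433. Then P(¬H|E) = 1 − 0.433 = 0.567.

P(¬H | E) ≈ 0.567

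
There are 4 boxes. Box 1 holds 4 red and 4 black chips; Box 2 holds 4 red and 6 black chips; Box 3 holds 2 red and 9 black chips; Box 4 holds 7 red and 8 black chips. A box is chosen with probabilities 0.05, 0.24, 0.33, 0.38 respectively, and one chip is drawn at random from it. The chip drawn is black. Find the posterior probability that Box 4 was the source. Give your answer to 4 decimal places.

Posterior probability ≈ 0.3158

P(black|Box 1) = 0.5; P(black|Box 2) = 0.6; P(black|Box 3) = 0.8182; P(black|Box 4) = 0.5333.
Prior × likelihood for each source: 0.05·0.5=0.02500, 0.24·0.6=0.1440, 0.33·0.8182=0.2700, 0.38·0.5333=0.2027. Summing gives P(black) = 0.64167.
P(Box 4 | black) = 0.2027 / 0.64167 = 0.3158.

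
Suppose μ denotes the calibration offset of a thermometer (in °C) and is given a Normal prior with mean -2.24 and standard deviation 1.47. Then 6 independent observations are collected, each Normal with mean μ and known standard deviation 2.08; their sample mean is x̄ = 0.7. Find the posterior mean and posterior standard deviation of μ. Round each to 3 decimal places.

With known σ, the Normal prior is conjugate. Weight on the data is w = (n/σ²)/(n/σ² + 1/τ₀²) = 1.38683/(1.38683+0.462770) = 0.74980.
Posterior mean = w·x̄ + (1−w)·μ₀ = 0.74980·0.7 + 0.25020·-2.24 = -0.036. Posterior variance = 1/(1.38683+0.462770) = 0.540656, so SD = 0.735.

Posterior mean ≈ -0.036; posterior SD ≈ 0.735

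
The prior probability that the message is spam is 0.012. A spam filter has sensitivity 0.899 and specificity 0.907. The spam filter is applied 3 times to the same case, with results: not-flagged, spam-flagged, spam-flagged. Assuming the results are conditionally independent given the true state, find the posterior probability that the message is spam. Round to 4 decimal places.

Posterior P(H) ≈ 0.1122

With H the event that the message is spam, the joint likelihood of the observed sequence is P(data|H) = 0.101·0.899·0.899 = 0.081628 and P(data|¬H) = 0.907·0.093·0.093 = 0.0078446.
Bayes: P(H|data) = 0.012·0.081628 / (0.012·0.081628 + 0.988·0.0078446) = 0.00097954/0.0087300 = 0.1122.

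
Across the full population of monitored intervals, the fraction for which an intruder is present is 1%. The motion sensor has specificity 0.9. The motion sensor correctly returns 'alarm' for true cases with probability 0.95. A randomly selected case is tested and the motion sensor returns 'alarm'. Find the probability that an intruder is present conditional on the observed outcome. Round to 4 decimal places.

Let H be the event that an intruder is present. P(H) = 0.01, so P(¬H) = 0.99. With E the 'alarm' result, P(E|H) = 0.95 and P(E|¬H) = 0.1.
P(E) = 0.95·0.01 + 0.1·0.99 = 0.0095000 + 0.099000 = 0.10850.
By Bayes' theorem, P(H|E) = 0.0095000 / 0.10850 = 0.0876.

P(H | E) ≈ 0.0876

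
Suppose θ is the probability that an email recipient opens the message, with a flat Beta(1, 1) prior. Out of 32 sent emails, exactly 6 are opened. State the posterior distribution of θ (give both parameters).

Posterior: Beta(7, 27)

The binomial likelihood is conjugate to the Beta prior: with 6 successes and 26 failures, the posterior is Beta(1+6, 1+26) = Beta(7, 27).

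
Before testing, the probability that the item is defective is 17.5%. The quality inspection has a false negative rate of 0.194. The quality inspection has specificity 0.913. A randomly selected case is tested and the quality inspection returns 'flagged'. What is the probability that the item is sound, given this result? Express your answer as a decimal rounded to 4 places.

P(¬H | E) ≈ 0.3372

Write H for 'the item is defective'. Prior odds H:¬H = 0.175/0.825 = 0.21212. For the 'flagged' outcome, the likelihood ratio is 0.806/0.087 = 9.2644.
Posterior odds = 0.21212 × 9.2644 = 1.9652, so P(H|E) = 1.9652/(1+1.9652) = 0.6628. Then P(¬H|E) = 1 − 0.6628 = 0.3372.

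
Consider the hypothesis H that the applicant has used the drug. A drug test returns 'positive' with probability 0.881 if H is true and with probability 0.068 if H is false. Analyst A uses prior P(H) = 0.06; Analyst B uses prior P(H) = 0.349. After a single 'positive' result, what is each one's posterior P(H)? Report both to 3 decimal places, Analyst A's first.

Analyst A: 0.453; Analyst B: 0.874

P('+'|H) = 0.881, P('+'|¬H) = 0.068.
Analyst A: numerator 0.881·0.06 = 0.052860; evidence = 0.052860+0.068·0.94 = 0.11678; posterior = 0.453.
Analyst B: numerator 0.881·0.349 = 0.30747; evidence = 0.30747+0.068·0.651 = 0.35174; posterior = 0.874.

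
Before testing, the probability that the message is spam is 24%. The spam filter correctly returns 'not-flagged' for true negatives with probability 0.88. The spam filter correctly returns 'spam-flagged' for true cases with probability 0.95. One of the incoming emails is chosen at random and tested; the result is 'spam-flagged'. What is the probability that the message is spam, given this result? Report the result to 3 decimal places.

Write H for 'the message is spam'. Prior odds H:¬H = 0.24/0.76 = 0.31579. For the 'spam-flagged' outcome, the likelihood ratio is 0.95/0.12 = 7.9167.
Posterior odds = 0.31579 × 7.9167 = 2.5000, so P(H|E) = 2.5000/(1+2.5000) = 0.714.

P(H | E) ≈ 0.714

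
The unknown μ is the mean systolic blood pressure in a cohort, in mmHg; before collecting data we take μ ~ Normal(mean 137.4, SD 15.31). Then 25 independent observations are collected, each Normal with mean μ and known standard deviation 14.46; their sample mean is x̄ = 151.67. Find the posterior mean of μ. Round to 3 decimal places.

With known σ, the Normal prior is conjugate. Weight on the data is w = (n/σ²)/(n/σ² + 1/τ₀²) = 0.119565/(0.119565+0.00426628) = 0.96555.
Posterior mean = w·x̄ + (1−w)·μ₀ = 0.96555·151.67 + 0.034452·137.4 = 151.178.

Posterior mean ≈ 151.178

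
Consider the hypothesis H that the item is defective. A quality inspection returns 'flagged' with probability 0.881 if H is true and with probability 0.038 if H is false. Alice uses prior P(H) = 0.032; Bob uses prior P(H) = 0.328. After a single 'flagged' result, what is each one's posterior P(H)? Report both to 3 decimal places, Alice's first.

The likelihood ratio for a 'flagged' result is 0.881/0.038 = 23.184.
Alice: prior odds 0.032/0.968 = 0.033058; posterior odds 0.76642; posterior probability 0.434.
Bob: prior odds 0.328/0.672 = 0.48810; posterior odds 11.316; posterior probability 0.919.

Alice: 0.434; Bob: 0.919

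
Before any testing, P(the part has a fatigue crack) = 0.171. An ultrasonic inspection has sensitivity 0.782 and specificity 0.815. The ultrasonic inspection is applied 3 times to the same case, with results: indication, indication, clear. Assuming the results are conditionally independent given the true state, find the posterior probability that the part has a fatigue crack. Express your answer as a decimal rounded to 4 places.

Let H be the event that the part has a fatigue crack; start with P(H) = 0.171. P('indication'|H) = 0.782, P('indication'|¬H) = 0.185.
Update on result 1 ('indication'): P(H) ← 0.782·0.1710 / (0.782·0.1710 + 0.185·0.8290) = 0.13372/0.28709 = 0.4658.
Update on result 2 ('indication'): P(H) ← 0.782·0.4658 / (0.782·0.4658 + 0.185·0.5342) = 0.36425/0.46308 = 0.7866.
Update on result 3 ('clear'): P(H) ← 0.218·0.7866 / (0.218·0.7866 + 0.815·0.2134) = 0.17147/0.34541 = 0.4964.

Posterior P(H) ≈ 0.4964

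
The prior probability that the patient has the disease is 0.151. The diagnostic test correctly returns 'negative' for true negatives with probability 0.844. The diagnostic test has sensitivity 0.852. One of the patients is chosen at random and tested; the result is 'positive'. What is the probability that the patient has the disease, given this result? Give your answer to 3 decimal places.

P(H | E) ≈ 0.493

Let H be the event that the patient has the disease. P(H) = 0.151, so P(¬H) = 0.849. With E the 'positive' result, P(E|H) = 0.852 and P(E|¬H) = 0.156.
P(E) = 0.852·0.151 + 0.156·0.849 = 0.12865 + 0.13244 = 0.26110.
By Bayes' theorem, P(H|E) = 0.12865 / 0.26110 = 0.493.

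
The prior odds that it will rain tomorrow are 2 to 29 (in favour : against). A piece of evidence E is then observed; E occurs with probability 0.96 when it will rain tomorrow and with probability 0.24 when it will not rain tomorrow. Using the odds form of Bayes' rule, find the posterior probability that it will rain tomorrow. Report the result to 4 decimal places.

Prior odds = 2/29 = 0.068966. In log-odds, ln(0.068966) = -2.6741.
Add log likelihood ratio: ln(4.0000) = 1.3863.
Posterior log-odds = -1.2879, so posterior odds = exp(-1.2879) = 0.27586. Converting, P(H|E) = 0.27586/1.2759 = 0.2162.

Posterior probability ≈ 0.2162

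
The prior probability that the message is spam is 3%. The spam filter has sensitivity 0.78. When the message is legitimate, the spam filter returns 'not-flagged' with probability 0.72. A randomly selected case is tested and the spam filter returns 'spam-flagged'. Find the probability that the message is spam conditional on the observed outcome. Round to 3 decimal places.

Let H be the event that the message is spam. P(H) = 0.03, so P(¬H) = 0.97. With E the 'spam-flagged' result, P(E|H) = 0.78 and P(E|¬H) = 0.28.
P(E) = 0.78·0.03 + 0.28·0.97 = 0.023400 + 0.27160 = 0.29500.
By Bayes' theorem, P(H|E) = 0.023400 / 0.29500 = 0.079.

P(H | E) ≈ 0.079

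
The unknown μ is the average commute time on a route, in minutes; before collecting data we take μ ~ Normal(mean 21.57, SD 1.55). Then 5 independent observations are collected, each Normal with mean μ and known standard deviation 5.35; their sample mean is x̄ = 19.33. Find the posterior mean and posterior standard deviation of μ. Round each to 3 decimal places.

Posterior mean ≈ 20.908; posterior SD ≈ 1.301

With known σ, the Normal prior is conjugate. Weight on the data is w = (n/σ²)/(n/σ² + 1/τ₀²) = 0.174688/(0.174688+0.416233) = 0.29562.
Posterior mean = w·x̄ + (1−w)·μ₀ = 0.29562·19.33 + 0.70438·21.57 = 20.908. Posterior variance = 1/(0.174688+0.416233) = 1.69227, so SD = 1.301.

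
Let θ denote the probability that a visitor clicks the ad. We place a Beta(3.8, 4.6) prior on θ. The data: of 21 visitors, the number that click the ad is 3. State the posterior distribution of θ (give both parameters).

Posterior: Beta(6.8, 22.6)

Observing 3 successes and 18 failures updates Beta(3.8, 4.6) by adding the success and failure counts to the two shape parameters: α = 3.8+3 = 6.8, β = 4.6+18 = 22.6.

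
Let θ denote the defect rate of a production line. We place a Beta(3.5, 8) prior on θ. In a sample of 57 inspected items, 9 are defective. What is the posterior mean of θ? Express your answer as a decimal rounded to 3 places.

Posterior mean ≈ 0.182

The binomial likelihood is conjugate to the Beta prior: with 9 successes and 48 failures, the posterior is Beta(3.5+9, 8+48) = Beta(12.5, 56).
E[θ | data] = 12.5/(12.5+56) = 0.182.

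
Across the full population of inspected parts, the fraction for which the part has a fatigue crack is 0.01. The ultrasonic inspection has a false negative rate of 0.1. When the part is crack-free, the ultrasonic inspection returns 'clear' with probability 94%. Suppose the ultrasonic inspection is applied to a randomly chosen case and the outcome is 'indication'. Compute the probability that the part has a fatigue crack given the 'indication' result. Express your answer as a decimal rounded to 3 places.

Write H for 'the part has a fatigue crack'. Prior odds H:¬H = 0.01/0.99 = 0.010101. For the 'indication' outcome, the likelihood ratio is 0.9/0.06 = 15.000.
Posterior odds = 0.010101 × 15.000 = 0.15152, so P(H|E) = 0.15152/(1+0.15152) = 0.132.

P(H | E) ≈ 0.132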